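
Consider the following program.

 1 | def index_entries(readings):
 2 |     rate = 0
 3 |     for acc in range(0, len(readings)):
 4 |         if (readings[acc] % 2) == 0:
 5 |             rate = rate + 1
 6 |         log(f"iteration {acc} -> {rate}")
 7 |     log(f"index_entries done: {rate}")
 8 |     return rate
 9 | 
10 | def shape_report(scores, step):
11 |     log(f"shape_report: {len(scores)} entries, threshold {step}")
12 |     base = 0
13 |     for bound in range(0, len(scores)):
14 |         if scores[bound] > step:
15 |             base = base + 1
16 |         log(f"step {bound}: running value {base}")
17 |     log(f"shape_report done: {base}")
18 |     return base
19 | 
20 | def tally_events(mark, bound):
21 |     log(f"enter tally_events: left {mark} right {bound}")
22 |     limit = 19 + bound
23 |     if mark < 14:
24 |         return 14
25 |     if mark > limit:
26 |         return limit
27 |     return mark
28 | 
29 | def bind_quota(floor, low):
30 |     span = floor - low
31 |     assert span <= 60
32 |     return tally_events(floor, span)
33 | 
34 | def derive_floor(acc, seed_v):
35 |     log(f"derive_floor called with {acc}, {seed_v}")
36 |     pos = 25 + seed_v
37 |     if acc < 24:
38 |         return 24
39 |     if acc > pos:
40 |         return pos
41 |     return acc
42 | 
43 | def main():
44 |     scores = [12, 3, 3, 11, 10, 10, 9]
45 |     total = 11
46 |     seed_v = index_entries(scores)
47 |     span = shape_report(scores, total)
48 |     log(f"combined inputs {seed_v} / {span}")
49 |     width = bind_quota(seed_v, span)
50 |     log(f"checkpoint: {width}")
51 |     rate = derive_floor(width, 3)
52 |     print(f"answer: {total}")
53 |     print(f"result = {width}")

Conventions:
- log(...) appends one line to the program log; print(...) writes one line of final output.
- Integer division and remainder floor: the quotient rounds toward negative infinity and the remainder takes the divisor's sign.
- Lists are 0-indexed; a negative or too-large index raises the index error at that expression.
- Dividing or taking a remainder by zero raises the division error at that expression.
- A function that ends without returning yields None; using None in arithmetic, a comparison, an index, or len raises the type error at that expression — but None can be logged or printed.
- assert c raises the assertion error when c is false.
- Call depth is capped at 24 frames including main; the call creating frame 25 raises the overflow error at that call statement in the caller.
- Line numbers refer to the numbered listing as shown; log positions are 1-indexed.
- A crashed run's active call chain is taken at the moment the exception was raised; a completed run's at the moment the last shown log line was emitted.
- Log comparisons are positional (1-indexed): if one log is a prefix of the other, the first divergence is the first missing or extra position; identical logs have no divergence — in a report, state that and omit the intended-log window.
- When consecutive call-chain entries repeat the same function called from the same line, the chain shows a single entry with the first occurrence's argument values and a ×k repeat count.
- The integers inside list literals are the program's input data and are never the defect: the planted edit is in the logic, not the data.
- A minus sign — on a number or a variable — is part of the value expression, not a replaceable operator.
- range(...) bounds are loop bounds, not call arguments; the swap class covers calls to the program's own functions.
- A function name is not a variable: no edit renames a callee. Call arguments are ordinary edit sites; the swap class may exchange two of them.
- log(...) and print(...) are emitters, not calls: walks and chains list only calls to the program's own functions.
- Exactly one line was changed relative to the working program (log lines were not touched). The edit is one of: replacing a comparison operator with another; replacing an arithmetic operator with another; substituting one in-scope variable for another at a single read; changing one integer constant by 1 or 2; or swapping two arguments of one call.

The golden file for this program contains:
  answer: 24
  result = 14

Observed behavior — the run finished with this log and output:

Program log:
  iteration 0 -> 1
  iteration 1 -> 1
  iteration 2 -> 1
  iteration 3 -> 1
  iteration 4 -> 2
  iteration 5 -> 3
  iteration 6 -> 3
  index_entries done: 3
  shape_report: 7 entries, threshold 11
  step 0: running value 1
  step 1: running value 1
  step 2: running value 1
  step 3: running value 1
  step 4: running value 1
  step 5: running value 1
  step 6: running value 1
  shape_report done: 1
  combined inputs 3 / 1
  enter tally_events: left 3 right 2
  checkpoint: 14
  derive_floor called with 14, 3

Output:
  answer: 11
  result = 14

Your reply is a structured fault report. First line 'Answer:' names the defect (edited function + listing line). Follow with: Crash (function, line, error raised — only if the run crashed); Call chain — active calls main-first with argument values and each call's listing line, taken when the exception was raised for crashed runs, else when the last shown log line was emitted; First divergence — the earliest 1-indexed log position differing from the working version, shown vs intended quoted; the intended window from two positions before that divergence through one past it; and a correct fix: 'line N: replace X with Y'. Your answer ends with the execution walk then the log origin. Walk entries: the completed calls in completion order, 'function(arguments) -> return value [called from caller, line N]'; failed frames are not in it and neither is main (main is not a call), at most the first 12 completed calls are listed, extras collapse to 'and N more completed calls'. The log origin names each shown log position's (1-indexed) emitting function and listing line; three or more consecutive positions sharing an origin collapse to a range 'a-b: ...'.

Answer: the defect is in main at line 52.
The tell: The two runs log identically and part ways only at the printed values.
Call chain: main -> derive_floor(14, 3) (called at line 51).
First divergence: there is none — every log position agrees.
Execution walk:
  index_entries([12, 3, 3, 11, 10, 10, 9]) -> 3  [called from main, line 46]
  shape_report([12, 3, 3, 11, 10, 10, 9], 11) -> 1  [called from main, line 47]
  tally_events(3, 2) -> 14  [called from bind_quota, line 32]
  bind_quota(3, 1) -> 14  [called from main, line 49]
  derive_floor(14, 3) -> 24  [called from main, line 51]
Log line origins:
  1-7 — index_entries, line 6
  8 — index_entries, line 7
  9 — shape_report, line 11
  10-16 — shape_report, line 16
  17 — shape_report, line 17
  18 — main, line 48
  19 — tally_events, line 21
  20 — main, line 50
  21 — derive_floor, line 35
A correct fix: line 52: replace `total` with `rate`.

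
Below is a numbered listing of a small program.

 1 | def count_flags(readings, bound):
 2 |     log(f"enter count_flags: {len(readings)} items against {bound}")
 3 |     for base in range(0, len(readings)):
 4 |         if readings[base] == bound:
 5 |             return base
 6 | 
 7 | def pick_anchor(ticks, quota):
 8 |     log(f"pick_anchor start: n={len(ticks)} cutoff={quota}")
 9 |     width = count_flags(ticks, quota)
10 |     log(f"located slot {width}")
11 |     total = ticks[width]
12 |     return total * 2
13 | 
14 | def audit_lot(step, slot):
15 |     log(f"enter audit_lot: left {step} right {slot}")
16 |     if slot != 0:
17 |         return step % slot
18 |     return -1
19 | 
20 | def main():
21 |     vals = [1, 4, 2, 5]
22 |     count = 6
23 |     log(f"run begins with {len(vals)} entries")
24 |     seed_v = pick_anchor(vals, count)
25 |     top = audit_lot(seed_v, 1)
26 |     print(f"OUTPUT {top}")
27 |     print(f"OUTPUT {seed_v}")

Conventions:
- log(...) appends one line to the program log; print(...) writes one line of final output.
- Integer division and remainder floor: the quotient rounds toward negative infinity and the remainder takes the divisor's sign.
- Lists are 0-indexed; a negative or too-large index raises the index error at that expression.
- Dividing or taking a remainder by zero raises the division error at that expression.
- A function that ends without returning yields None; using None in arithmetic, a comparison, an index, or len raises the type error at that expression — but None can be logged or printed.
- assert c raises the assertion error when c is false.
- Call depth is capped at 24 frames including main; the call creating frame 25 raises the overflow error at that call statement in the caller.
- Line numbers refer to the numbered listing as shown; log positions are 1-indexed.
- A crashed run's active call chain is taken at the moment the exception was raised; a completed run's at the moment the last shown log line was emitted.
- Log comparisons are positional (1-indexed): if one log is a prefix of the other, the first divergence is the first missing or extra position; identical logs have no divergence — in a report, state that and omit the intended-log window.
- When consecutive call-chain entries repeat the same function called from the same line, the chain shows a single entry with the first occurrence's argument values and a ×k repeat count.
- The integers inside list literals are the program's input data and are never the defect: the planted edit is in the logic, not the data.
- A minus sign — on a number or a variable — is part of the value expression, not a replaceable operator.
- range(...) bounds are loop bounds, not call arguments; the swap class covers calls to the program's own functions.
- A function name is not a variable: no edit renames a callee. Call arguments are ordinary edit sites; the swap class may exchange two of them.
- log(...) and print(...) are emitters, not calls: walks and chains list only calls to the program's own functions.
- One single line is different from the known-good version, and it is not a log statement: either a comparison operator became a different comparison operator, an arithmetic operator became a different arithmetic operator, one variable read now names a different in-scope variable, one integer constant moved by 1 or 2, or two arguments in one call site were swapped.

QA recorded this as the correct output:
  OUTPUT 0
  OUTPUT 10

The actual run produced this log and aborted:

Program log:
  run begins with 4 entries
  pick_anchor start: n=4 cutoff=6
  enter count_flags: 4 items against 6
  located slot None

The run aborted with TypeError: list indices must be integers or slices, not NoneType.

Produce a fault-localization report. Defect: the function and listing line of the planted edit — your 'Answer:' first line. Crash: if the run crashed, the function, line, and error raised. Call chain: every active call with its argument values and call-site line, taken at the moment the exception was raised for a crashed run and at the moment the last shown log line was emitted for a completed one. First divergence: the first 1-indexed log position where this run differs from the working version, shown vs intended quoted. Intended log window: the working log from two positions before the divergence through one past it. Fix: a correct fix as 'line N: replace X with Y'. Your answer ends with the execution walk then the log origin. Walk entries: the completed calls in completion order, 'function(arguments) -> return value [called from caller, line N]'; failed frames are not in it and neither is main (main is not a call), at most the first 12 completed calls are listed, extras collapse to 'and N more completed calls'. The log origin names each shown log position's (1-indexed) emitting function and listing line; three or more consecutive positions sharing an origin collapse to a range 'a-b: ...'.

Answer: the defect is in main at line 22.
Core observation: The log first diverges at position 2: the faulty run prints 'pick_anchor start: n=4 cutoff=6' where the working version prints 'pick_anchor start: n=4 cutoff=5'.
Crash: pick_anchor, line 11, TypeError.
Call chain: main -> pick_anchor([1, 4, 2, 5], 6) (called at line 24).
First divergence: position 2 — the shown line 'pick_anchor start: n=4 cutoff=6' should read 'pick_anchor start: n=4 cutoff=5'.
Intended log window:
  1: run begins with 4 entries
  2: pick_anchor start: n=4 cutoff=5
  3: enter count_flags: 4 items against 5
Execution walk:
  count_flags([1, 4, 2, 5], 6) -> None  [called from pick_anchor, line 9]
Log origin:
  1: logged in main at line 23
  2: logged in pick_anchor at line 8
  3: logged in count_flags at line 2
  4: logged in pick_anchor at line 10
A correct fix: line 22: replace `6` with `5`.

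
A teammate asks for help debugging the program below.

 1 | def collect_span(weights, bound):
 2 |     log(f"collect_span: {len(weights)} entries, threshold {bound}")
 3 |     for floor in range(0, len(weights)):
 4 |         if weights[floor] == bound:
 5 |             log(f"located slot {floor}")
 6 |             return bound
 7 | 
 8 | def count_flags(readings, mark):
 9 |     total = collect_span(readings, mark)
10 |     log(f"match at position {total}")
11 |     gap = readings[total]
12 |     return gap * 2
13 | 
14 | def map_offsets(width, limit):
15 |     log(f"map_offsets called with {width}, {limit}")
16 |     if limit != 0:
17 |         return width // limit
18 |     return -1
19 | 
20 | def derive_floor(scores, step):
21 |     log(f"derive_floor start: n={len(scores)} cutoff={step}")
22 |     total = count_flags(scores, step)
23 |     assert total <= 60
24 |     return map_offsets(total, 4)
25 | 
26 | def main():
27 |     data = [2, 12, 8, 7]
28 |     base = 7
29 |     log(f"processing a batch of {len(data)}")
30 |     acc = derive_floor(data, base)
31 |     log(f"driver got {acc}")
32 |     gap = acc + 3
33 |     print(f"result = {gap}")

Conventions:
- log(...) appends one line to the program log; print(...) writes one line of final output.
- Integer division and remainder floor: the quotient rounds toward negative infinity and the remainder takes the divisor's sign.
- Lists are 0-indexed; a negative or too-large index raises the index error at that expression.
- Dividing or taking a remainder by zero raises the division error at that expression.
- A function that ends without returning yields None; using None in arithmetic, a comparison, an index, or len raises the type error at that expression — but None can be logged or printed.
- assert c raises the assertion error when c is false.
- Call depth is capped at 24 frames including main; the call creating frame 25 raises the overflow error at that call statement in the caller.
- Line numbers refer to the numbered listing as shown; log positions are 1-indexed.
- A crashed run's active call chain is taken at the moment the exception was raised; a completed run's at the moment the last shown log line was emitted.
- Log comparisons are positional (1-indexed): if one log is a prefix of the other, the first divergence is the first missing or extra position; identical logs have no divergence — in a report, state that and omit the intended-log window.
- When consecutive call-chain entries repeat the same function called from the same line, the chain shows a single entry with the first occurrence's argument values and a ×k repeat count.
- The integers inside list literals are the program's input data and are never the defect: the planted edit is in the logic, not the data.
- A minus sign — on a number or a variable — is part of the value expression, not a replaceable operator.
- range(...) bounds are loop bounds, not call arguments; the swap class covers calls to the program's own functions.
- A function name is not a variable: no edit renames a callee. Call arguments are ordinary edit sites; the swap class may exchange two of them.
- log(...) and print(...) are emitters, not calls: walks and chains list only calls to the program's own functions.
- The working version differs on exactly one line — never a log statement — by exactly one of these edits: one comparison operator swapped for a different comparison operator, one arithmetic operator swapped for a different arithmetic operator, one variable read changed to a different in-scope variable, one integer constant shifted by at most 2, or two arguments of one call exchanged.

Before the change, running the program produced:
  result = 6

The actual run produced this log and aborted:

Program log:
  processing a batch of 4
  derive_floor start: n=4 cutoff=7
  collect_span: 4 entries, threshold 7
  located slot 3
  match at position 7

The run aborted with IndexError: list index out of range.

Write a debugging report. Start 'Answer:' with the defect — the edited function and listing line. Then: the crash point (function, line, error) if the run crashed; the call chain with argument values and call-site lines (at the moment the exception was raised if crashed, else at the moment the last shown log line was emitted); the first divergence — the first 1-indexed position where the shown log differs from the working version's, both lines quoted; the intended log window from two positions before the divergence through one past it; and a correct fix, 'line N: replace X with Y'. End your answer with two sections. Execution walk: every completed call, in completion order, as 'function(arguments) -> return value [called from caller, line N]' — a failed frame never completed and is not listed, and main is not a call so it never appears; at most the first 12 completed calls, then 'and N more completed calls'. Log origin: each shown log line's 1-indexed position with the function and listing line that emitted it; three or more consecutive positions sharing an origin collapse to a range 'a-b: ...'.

Answer: the defect is in collect_span at line 6.
Core observation: At log position 5 the runs split — shown 'match at position 7', but the working version logs 'match at position 3'.
Crash: count_flags, line 11, IndexError.
Call chain: main -> derive_floor([2, 12, 8, 7], 7) (called at line 30) -> count_flags([2, 12, 8, 7], 7) (called at line 22).
First divergence: at position 5 the run shows 'match at position 7' where the working version logs 'match at position 3'.
Intended log window:
  3: collect_span: 4 entries, threshold 7
  4: located slot 3
  5: match at position 3
  6: map_offsets called with 14, 4
Execution walk:
  collect_span([2, 12, 8, 7], 7) -> 7  [called from count_flags, line 9]
Log origin:
  1: from main, line 29
  2: from derive_floor, line 21
  3: from collect_span, line 2
  4: from collect_span, line 5
  5: from count_flags, line 10
A correct fix: line 6: replace `bound` with `floor`.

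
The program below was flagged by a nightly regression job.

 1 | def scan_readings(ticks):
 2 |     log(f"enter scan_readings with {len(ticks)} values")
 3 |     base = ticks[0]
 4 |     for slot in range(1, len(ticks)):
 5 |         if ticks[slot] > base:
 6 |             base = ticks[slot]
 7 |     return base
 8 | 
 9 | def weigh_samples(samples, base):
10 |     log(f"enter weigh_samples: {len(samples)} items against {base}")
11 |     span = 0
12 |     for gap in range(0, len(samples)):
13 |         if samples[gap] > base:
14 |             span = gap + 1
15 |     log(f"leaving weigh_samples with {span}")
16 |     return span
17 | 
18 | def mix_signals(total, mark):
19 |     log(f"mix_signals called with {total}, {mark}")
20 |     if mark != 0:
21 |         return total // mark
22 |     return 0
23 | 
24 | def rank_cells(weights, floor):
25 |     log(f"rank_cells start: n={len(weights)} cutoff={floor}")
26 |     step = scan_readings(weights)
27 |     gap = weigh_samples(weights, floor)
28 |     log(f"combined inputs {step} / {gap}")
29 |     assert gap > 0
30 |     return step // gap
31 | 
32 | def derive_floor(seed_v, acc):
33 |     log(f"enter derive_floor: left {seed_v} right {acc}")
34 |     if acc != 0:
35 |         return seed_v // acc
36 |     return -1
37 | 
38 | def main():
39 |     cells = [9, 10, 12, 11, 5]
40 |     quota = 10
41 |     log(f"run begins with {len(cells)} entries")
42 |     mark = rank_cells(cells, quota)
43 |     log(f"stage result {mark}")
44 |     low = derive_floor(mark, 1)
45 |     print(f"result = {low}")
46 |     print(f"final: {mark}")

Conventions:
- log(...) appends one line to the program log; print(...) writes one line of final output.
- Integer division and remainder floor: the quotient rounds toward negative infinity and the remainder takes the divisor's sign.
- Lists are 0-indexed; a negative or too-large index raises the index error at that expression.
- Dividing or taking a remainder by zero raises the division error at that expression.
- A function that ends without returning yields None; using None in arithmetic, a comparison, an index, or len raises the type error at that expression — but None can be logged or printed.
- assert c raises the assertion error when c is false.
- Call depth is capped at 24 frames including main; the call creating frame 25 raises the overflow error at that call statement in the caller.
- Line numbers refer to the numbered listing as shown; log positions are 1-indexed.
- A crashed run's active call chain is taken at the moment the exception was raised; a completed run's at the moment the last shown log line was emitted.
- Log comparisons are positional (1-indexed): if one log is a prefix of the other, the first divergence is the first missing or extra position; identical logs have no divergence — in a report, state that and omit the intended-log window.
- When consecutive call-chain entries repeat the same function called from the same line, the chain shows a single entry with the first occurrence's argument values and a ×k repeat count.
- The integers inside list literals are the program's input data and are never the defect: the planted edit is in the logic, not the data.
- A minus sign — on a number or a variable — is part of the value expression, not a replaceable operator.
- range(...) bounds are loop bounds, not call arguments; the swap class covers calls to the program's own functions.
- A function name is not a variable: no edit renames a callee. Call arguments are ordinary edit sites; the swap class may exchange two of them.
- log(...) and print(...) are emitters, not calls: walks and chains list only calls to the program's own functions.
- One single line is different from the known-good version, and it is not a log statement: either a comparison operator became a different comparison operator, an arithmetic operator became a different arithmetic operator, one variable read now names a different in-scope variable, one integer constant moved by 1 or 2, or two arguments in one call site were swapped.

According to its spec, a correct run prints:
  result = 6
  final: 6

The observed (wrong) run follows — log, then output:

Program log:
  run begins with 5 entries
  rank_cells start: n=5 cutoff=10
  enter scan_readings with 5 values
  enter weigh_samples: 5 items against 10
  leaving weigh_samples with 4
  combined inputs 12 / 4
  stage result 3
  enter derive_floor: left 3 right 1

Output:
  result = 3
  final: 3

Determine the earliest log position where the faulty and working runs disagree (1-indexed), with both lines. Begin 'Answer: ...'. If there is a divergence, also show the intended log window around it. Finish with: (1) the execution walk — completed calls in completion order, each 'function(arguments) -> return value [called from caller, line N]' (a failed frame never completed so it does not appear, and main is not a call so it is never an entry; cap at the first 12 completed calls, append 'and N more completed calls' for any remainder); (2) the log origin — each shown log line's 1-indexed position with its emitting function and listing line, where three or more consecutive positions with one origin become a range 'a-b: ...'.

Answer: position 5; shown 'leaving weigh_samples with 4' vs intended 'leaving weigh_samples with 2'.
Intended log window:
  3: enter scan_readings with 5 values
  4: enter weigh_samples: 5 items against 10
  5: leaving weigh_samples with 2
  6: combined inputs 12 / 2
Execution walk:
  scan_readings([9, 10, 12, 11, 5]) -> 12  [called from rank_cells, line 26]
  weigh_samples([9, 10, 12, 11, 5], 10) -> 4  [called from rank_cells, line 27]
  rank_cells([9, 10, 12, 11, 5], 10) -> 3  [called from main, line 42]
  derive_floor(3, 1) -> 3  [called from main, line 44]
Log line origins:
  1: from main, line 41
  2: from rank_cells, line 25
  3: from scan_readings, line 2
  4: from weigh_samples, line 10
  5: from weigh_samples, line 15
  6: from rank_cells, line 28
  7: from main, line 43
  8: from derive_floor, line 33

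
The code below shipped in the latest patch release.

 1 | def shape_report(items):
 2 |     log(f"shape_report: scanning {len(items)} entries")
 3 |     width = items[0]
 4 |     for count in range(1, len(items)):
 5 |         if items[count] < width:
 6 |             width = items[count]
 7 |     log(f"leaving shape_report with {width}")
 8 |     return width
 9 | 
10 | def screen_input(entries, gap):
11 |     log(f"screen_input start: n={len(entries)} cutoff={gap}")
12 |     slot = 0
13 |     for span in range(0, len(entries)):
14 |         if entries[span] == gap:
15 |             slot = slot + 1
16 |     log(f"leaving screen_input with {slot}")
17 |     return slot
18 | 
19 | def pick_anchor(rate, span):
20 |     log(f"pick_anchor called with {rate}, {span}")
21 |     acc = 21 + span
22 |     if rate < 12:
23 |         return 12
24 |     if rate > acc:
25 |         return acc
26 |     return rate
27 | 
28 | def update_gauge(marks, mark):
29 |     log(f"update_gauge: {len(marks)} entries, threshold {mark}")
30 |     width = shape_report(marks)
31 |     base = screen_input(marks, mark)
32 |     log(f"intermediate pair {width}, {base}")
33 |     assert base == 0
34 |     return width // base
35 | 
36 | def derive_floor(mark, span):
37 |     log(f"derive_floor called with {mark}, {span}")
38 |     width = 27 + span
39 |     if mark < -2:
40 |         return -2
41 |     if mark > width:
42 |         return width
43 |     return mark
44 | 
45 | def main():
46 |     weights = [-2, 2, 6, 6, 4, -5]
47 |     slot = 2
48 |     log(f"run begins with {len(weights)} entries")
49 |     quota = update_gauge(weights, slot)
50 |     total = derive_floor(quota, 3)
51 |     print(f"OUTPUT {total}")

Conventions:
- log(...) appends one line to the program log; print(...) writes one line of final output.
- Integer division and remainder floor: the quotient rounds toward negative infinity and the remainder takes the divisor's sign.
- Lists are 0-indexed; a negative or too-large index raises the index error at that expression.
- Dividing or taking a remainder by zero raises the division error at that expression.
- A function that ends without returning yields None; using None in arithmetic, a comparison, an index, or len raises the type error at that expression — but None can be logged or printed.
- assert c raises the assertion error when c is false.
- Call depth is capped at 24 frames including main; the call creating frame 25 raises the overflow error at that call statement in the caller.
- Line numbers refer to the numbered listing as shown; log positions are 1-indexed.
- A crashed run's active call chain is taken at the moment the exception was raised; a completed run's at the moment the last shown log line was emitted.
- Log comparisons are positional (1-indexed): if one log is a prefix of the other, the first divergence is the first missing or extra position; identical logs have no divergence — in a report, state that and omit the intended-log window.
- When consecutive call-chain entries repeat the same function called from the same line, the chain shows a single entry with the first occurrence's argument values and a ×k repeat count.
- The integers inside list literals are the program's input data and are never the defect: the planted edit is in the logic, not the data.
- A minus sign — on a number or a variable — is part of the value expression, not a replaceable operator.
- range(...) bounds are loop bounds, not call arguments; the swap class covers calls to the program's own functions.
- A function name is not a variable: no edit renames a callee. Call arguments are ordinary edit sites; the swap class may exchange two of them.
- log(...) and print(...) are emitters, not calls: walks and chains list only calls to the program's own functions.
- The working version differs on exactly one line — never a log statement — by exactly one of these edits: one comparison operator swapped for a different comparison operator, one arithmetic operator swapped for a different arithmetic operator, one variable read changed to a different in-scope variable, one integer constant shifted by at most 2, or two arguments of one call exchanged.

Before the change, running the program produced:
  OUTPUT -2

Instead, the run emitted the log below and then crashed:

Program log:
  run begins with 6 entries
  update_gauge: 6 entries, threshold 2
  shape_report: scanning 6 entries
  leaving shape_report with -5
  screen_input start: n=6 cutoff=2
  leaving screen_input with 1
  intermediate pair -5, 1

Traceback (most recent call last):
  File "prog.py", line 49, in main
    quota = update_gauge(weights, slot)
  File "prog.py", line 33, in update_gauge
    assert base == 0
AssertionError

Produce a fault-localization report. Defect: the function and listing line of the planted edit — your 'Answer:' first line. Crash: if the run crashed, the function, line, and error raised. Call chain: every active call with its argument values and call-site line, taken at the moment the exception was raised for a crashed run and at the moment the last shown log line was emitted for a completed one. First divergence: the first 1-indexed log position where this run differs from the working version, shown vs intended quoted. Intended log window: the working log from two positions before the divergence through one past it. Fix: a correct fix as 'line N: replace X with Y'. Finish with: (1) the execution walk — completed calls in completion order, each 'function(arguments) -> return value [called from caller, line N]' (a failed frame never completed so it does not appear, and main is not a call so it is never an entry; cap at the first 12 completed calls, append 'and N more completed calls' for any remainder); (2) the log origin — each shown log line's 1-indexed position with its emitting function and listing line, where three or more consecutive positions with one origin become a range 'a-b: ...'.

Answer: the defect is in update_gauge at line 33.
Key fact: Only 7 log lines were emitted before the run died; the intended continuation was 'derive_floor called with -5, 3'.
Crash: update_gauge, line 33, AssertionError.
Call chain: main -> update_gauge([-2, 2, 6, 6, 4, -5], 2) (called at line 49).
First divergence: position 8 — after 7 matching lines the faulty run goes silent; intended next line 'derive_floor called with -5, 3'.
Intended log window:
  6: leaving screen_input with 1
  7: intermediate pair -5, 1
  8: derive_floor called with -5, 3
Execution walk:
  shape_report([-2, 2, 6, 6, 4, -5]) -> -5  [called from update_gauge, line 30]
  screen_input([-2, 2, 6, 6, 4, -5], 2) -> 1  [called from update_gauge, line 31]
Log origin:
  1: from main, line 48
  2: from update_gauge, line 29
  3: from shape_report, line 2
  4: from shape_report, line 7
  5: from screen_input, line 11
  6: from screen_input, line 16
  7: from update_gauge, line 32
A correct fix: line 33: replace `==` with `>`.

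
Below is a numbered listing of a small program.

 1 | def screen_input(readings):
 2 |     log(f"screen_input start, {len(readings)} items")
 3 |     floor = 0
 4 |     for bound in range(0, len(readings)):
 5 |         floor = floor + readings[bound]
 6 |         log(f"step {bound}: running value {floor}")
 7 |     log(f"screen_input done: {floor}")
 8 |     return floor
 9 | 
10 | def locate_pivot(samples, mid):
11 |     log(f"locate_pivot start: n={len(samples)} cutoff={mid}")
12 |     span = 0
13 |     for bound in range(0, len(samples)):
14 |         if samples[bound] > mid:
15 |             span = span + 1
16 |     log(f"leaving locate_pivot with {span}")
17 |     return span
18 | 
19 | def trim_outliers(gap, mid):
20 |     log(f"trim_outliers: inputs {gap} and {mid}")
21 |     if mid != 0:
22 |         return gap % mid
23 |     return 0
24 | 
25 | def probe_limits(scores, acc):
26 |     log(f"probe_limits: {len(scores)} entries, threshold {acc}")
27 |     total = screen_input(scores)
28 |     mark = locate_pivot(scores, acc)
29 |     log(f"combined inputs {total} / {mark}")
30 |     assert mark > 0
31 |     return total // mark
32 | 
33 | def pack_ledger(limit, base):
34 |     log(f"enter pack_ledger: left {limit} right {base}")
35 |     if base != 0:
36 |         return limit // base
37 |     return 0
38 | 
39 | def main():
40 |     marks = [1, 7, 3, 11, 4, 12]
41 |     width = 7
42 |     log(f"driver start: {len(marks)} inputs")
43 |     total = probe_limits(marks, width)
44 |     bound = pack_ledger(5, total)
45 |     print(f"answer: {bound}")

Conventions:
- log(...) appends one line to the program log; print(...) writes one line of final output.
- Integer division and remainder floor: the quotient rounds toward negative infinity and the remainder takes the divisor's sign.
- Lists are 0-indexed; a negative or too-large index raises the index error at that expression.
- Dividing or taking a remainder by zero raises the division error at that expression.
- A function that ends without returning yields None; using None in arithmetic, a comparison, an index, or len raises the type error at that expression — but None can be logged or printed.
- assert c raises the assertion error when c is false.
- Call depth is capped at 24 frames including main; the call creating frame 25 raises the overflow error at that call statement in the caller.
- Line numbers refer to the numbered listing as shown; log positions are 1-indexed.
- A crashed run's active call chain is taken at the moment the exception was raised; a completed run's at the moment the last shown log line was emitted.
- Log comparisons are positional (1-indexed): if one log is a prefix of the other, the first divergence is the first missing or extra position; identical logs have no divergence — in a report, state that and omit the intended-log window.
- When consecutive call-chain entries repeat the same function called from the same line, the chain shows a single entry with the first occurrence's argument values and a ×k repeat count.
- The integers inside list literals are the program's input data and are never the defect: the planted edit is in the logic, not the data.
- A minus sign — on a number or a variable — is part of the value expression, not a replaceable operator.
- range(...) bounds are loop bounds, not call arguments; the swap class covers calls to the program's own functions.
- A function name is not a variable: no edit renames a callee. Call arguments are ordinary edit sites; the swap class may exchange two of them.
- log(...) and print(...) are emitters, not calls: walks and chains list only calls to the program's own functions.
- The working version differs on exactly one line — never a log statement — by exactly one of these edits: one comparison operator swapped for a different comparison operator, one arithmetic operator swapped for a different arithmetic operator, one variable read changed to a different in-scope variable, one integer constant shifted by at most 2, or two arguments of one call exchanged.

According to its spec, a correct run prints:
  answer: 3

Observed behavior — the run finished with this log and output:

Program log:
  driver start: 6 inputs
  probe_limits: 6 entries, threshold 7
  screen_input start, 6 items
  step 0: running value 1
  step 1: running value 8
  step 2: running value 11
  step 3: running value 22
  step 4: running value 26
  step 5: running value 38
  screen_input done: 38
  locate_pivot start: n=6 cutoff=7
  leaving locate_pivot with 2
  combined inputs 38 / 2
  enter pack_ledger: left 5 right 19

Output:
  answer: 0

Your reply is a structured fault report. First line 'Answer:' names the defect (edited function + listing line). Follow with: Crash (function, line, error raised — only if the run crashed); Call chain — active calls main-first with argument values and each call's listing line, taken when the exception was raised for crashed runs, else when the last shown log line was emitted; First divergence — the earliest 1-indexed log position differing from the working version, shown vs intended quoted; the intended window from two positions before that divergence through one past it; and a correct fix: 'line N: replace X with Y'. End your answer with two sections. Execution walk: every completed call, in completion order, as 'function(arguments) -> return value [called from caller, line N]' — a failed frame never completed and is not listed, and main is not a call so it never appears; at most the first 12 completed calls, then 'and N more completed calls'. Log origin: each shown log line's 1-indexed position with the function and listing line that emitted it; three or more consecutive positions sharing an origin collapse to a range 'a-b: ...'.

Answer: the defect is in main at line 44.
The tell: Position 14 is the first bad log line: 'enter pack_ledger: left 5 right 19' should read 'enter pack_ledger: left 19 right 5'.
Call chain: main -> pack_ledger(5, 19) (called at line 44).
First divergence: position 14 — the shown line 'enter pack_ledger: left 5 right 19' should read 'enter pack_ledger: left 19 right 5'.
Intended log window:
  12: leaving locate_pivot with 2
  13: combined inputs 38 / 2
  14: enter pack_ledger: left 19 right 5
Execution walk:
  screen_input([1, 7, 3, 11, 4, 12]) -> 38  [called from probe_limits, line 27]
  locate_pivot([1, 7, 3, 11, 4, 12], 7) -> 2  [called from probe_limits, line 28]
  probe_limits([1, 7, 3, 11, 4, 12], 7) -> 19  [called from main, line 43]
  pack_ledger(5, 19) -> 0  [called from main, line 44]
Log origin:
  1 — main, line 42
  2 — probe_limits, line 26
  3 — screen_input, line 2
  4-9 — screen_input, line 6
  10 — screen_input, line 7
  11 — locate_pivot, line 11
  12 — locate_pivot, line 16
  13 — probe_limits, line 29
  14 — pack_ledger, line 34
A correct fix: line 44: replace `pack_ledger(5, total)` with `pack_ledger(total, 5)`.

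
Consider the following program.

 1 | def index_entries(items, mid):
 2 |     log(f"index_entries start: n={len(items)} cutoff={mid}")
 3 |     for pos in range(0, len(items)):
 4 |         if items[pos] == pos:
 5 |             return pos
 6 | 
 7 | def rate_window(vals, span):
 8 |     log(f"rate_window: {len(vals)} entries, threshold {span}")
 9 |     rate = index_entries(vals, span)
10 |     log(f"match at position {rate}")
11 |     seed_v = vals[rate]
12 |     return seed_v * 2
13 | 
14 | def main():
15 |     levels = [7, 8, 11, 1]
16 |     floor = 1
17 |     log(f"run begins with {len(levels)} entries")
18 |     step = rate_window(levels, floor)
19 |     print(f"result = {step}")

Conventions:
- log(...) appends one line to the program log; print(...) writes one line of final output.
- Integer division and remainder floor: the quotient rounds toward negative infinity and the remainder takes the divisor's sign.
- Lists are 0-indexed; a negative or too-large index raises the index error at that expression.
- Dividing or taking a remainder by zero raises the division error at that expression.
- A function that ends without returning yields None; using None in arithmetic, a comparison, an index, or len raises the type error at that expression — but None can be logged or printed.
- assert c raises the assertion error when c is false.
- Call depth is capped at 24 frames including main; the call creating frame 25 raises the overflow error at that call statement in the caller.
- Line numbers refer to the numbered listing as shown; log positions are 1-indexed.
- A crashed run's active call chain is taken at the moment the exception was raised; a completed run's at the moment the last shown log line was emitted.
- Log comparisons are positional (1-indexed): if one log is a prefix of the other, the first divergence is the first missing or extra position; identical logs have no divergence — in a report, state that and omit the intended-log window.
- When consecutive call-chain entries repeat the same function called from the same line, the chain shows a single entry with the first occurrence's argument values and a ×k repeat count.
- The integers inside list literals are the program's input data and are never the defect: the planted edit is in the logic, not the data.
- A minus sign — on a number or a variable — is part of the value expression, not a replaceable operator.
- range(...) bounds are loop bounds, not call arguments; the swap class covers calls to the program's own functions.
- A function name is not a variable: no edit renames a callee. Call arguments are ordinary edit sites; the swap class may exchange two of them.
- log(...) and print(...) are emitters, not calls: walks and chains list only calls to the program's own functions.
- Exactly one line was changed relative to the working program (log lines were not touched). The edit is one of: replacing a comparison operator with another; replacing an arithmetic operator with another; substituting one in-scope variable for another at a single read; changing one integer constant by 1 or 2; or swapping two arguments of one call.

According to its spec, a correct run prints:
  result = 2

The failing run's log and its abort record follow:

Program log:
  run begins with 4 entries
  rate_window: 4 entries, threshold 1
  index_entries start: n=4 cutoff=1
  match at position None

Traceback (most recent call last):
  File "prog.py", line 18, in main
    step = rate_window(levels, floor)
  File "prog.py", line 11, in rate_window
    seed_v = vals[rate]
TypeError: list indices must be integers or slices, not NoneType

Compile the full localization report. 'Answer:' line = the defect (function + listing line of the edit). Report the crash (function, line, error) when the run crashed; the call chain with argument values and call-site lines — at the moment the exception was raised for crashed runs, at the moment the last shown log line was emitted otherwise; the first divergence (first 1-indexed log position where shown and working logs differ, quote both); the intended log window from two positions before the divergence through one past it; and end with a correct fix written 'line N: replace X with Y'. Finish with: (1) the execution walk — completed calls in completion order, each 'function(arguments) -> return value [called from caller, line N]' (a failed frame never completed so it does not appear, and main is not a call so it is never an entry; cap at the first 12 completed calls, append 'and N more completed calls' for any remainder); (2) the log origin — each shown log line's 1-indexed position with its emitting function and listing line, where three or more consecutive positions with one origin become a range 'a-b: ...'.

Answer: the defect is in index_entries at line 4.
Key fact: The log first diverges at position 4: the faulty run prints 'match at position None' where the working version prints 'match at position 3'.
Crash: rate_window, line 11, TypeError.
Call chain: main -> rate_window([7, 8, 11, 1], 1) (called at line 18).
First divergence: position 4 — shown 'match at position None', intended 'match at position 3'.
Intended log window:
  2: rate_window: 4 entries, threshold 1
  3: index_entries start: n=4 cutoff=1
  4: match at position 3
Execution walk:
  index_entries([7, 8, 11, 1], 1) -> None  [called from rate_window, line 9]
Log line origins:
  1 — main, line 17
  2 — rate_window, line 8
  3 — index_entries, line 2
  4 — rate_window, line 10
A correct fix: line 4: replace `items[pos] == pos` with `items[pos] == mid`.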